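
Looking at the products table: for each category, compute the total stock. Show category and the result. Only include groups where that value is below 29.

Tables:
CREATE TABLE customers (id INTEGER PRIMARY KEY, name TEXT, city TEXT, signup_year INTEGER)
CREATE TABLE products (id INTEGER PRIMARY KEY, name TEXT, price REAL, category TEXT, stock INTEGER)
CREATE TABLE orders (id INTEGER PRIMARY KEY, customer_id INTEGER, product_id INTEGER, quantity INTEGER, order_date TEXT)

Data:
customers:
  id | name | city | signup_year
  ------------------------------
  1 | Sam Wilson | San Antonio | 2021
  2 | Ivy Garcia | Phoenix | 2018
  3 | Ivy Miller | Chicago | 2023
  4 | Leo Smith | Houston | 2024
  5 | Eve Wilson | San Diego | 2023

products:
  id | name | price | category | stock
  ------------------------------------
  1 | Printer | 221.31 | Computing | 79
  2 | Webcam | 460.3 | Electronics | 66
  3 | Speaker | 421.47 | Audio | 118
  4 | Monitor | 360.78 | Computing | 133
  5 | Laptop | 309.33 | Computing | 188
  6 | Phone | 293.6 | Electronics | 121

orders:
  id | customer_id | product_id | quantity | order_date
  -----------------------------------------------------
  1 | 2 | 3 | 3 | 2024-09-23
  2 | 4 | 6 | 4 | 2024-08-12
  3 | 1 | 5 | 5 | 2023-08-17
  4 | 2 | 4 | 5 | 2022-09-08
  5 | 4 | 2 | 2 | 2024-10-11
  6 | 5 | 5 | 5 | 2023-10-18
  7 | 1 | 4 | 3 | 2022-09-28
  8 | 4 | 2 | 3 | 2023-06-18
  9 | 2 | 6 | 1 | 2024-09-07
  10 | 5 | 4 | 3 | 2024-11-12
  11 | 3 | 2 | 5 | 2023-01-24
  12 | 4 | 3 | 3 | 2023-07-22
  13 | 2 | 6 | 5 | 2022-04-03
SELECT category, SUM(stock) AS sum_stock FROM products GROUP BY category HAVING SUM(stock) < 29

Execution result:
(no rows)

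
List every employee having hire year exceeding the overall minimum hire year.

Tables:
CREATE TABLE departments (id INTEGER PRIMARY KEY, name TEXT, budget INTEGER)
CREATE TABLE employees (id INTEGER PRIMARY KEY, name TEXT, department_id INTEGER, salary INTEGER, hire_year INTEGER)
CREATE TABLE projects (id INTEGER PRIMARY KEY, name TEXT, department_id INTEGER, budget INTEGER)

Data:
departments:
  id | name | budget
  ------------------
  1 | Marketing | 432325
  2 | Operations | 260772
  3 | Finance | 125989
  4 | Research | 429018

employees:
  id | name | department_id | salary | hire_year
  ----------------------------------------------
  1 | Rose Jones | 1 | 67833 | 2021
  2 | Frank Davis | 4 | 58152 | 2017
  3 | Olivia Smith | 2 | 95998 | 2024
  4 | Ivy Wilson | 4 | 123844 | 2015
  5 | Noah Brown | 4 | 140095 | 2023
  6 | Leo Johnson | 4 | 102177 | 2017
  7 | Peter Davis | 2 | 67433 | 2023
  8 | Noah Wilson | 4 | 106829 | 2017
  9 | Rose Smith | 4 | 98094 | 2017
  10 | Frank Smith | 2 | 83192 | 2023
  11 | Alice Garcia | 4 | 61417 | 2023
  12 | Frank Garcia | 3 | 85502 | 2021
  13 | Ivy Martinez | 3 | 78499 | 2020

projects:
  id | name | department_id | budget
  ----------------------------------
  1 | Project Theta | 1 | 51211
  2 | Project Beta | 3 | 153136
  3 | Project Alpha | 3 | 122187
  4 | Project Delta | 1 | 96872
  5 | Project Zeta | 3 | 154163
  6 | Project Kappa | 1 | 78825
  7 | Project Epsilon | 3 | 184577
SELECT name, hire_year FROM employees WHERE hire_year > (SELECT MIN(hire_year) FROM employees)

Execution result:
name | hire_year
Rose Jones | 2021
Frank Davis | 2017
Olivia Smith | 2024
Noah Brown | 2023
Leo Johnson | 2017
Peter Davis | 2023
Noah Wilson | 2017
Rose Smith | 2017
Frank Smith | 2023
Alice Garcia | 2023
Frank Garcia | 2021
Ivy Martinez | 2020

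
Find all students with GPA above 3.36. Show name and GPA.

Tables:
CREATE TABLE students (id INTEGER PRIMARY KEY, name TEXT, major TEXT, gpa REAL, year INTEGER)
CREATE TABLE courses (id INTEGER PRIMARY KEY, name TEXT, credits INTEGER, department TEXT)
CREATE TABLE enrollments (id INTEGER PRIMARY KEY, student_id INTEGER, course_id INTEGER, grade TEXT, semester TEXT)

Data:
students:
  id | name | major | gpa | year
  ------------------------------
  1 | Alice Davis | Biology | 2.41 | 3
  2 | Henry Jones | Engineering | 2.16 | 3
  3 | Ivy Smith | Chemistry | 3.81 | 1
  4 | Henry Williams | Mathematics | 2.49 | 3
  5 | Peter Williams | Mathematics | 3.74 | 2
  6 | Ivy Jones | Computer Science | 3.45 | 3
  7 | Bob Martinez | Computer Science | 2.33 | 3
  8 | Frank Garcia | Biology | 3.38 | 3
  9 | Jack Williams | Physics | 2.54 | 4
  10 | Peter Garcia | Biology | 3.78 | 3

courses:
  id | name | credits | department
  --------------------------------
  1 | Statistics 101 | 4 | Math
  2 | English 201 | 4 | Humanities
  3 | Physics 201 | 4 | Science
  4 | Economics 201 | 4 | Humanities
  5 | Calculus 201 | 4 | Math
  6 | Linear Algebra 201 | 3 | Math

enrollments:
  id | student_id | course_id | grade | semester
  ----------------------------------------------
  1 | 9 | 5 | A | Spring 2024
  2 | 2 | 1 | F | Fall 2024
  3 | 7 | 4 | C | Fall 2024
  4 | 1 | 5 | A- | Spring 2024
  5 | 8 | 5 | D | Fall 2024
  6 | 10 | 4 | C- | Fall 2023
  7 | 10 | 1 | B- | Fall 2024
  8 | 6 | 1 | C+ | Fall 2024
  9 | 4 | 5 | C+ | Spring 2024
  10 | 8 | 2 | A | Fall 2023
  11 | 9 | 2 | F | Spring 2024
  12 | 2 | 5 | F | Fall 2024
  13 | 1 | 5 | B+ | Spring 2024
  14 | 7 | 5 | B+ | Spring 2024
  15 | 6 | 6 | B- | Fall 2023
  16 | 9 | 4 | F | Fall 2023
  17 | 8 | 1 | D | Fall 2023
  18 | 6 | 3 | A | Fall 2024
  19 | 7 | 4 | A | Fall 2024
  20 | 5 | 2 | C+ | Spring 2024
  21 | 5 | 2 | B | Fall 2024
SELECT name, gpa FROM students WHERE gpa > 3.36

Execution result:
name | gpa
Ivy Smith | 3.81
Peter Williams | 3.74
Ivy Jones | 3.45
Frank Garcia | 3.38
Peter Garcia | 3.78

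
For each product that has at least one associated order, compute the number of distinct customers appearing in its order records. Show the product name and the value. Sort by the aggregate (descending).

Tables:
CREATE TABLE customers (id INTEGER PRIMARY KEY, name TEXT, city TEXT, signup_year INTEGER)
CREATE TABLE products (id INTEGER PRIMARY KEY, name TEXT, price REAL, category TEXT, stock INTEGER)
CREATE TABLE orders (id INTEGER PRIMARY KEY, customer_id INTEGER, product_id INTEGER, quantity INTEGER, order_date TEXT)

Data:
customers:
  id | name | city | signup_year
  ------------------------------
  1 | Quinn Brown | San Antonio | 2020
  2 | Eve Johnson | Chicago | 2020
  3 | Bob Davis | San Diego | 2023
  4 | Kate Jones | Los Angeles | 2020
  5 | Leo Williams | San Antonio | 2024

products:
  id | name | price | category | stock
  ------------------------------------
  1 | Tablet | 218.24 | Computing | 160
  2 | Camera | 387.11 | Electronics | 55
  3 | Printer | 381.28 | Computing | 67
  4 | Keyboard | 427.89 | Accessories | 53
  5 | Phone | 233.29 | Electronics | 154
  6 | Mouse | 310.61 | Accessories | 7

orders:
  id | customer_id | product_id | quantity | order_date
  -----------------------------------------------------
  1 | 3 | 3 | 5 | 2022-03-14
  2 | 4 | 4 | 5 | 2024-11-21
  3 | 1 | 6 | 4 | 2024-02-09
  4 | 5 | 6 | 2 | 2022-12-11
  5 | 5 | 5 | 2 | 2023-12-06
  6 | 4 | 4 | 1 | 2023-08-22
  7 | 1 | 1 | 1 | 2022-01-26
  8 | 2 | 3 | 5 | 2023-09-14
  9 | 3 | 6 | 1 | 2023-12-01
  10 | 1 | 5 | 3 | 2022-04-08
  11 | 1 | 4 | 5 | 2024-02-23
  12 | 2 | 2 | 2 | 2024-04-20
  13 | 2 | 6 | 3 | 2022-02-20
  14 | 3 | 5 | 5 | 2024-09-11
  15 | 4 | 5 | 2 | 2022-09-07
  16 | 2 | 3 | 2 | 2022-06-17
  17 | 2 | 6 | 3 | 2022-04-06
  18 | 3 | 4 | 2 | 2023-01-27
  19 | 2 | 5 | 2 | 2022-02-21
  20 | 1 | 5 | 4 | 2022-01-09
SELECT p.name, COUNT(DISTINCT c.customer_id) AS distinct_customer_count FROM orders c JOIN products p ON c.product_id = p.id GROUP BY p.id, p.name ORDER BY distinct_customer_count DESC

Execution result:
name | distinct_customer_count
Phone | 5
Mouse | 4
Keyboard | 3
Printer | 2
Tablet | 1
Camera | 1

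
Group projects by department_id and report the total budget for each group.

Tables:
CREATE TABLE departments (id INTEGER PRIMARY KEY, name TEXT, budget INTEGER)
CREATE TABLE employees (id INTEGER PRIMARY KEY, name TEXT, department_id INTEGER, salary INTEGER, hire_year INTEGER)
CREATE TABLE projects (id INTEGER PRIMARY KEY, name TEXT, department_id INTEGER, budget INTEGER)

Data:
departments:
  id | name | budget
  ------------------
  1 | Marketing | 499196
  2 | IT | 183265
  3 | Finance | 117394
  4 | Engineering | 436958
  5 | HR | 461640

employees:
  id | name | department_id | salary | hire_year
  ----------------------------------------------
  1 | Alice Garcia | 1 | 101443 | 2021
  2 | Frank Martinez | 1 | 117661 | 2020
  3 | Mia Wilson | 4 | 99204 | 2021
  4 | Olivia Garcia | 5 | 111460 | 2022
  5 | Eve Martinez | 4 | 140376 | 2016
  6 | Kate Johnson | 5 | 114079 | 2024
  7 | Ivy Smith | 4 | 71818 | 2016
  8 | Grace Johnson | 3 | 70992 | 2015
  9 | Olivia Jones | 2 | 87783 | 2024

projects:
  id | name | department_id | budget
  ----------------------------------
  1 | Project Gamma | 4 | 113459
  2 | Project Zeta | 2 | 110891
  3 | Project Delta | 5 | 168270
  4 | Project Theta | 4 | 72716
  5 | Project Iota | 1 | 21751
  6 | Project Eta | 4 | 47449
SELECT department_id, SUM(budget) AS sum_budget FROM projects GROUP BY department_id

Execution result:
department_id | sum_budget
1 | 21751
2 | 110891
4 | 233624
5 | 168270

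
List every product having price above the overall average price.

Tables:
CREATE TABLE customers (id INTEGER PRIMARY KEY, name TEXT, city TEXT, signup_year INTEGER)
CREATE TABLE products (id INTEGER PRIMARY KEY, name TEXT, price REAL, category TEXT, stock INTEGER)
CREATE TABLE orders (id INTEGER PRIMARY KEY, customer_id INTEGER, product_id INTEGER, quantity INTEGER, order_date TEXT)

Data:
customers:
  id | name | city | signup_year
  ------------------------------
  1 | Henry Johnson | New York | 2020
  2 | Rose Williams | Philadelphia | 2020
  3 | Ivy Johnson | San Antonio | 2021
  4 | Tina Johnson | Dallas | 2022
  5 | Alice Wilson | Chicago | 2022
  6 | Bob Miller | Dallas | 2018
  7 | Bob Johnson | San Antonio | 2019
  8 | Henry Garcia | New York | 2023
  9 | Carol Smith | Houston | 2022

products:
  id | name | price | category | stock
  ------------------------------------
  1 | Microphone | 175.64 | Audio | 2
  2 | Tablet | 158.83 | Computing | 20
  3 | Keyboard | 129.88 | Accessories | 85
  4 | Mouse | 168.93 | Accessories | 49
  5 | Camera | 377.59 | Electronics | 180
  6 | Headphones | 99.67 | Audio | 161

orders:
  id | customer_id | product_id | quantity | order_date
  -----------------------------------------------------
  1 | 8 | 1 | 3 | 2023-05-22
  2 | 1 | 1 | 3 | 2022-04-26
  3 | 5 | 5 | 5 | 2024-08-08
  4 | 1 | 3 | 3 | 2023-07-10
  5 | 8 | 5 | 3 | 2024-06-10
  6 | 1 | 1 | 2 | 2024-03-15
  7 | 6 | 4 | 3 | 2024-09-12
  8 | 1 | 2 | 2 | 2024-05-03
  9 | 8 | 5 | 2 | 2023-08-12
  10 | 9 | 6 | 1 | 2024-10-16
SELECT name, price FROM products WHERE price > (SELECT AVG(price) FROM products)

Execution result:
name | price
Camera | 377.59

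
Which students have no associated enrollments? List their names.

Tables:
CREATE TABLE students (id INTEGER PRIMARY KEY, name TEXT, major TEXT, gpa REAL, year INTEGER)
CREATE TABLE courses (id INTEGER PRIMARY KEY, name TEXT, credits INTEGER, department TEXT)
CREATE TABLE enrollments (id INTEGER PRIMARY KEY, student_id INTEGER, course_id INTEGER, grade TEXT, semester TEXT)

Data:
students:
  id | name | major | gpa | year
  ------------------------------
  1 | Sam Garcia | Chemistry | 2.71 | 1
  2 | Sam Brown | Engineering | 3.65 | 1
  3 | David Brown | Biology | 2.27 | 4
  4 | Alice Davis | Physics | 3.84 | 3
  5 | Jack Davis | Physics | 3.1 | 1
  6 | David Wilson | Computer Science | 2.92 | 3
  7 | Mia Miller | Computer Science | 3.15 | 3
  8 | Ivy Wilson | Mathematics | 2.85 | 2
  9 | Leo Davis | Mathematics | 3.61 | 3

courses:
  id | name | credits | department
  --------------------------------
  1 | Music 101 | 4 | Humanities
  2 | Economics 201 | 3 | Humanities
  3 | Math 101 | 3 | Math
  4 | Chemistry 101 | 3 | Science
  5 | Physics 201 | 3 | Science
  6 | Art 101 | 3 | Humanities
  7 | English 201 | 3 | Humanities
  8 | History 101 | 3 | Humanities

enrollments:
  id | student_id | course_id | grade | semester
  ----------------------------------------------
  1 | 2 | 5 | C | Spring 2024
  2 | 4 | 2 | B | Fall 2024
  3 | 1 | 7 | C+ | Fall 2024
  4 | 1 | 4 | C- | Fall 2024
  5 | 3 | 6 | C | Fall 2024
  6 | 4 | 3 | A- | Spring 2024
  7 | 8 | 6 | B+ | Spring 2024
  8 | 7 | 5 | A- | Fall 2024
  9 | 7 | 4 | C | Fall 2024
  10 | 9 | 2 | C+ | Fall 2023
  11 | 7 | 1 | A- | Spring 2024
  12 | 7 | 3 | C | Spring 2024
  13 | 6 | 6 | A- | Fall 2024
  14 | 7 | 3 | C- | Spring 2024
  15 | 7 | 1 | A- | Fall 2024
SELECT p.name FROM students p LEFT JOIN enrollments c ON c.student_id = p.id WHERE c.id IS NULL

Execution result:
Jack Davis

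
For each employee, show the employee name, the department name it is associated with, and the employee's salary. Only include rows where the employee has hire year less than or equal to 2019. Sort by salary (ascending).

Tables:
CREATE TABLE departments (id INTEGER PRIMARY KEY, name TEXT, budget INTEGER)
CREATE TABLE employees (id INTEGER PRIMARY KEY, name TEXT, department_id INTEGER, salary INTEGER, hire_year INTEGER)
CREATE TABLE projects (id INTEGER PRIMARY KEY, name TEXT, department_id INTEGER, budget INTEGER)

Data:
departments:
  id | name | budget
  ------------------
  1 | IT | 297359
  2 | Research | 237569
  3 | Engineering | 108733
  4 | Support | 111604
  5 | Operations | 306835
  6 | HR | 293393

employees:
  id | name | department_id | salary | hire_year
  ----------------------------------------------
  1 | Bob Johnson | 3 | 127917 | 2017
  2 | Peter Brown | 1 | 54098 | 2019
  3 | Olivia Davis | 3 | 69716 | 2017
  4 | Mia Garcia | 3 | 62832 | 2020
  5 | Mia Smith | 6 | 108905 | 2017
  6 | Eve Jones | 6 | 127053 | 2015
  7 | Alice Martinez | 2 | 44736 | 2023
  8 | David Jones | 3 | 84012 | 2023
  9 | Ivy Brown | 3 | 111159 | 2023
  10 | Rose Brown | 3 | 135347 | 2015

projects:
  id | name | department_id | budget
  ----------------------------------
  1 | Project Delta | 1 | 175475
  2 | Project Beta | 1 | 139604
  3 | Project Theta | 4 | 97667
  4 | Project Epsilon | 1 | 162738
SELECT c.name, p.name AS department, c.salary FROM employees c JOIN departments p ON c.department_id = p.id WHERE c.hire_year <= 2019 ORDER BY c.salary ASC

Execution result:
name | department | salary
Peter Brown | IT | 54098
Olivia Davis | Engineering | 69716
Mia Smith | HR | 108905
Eve Jones | HR | 127053
Bob Johnson | Engineering | 127917
Rose Brown | Engineering | 135347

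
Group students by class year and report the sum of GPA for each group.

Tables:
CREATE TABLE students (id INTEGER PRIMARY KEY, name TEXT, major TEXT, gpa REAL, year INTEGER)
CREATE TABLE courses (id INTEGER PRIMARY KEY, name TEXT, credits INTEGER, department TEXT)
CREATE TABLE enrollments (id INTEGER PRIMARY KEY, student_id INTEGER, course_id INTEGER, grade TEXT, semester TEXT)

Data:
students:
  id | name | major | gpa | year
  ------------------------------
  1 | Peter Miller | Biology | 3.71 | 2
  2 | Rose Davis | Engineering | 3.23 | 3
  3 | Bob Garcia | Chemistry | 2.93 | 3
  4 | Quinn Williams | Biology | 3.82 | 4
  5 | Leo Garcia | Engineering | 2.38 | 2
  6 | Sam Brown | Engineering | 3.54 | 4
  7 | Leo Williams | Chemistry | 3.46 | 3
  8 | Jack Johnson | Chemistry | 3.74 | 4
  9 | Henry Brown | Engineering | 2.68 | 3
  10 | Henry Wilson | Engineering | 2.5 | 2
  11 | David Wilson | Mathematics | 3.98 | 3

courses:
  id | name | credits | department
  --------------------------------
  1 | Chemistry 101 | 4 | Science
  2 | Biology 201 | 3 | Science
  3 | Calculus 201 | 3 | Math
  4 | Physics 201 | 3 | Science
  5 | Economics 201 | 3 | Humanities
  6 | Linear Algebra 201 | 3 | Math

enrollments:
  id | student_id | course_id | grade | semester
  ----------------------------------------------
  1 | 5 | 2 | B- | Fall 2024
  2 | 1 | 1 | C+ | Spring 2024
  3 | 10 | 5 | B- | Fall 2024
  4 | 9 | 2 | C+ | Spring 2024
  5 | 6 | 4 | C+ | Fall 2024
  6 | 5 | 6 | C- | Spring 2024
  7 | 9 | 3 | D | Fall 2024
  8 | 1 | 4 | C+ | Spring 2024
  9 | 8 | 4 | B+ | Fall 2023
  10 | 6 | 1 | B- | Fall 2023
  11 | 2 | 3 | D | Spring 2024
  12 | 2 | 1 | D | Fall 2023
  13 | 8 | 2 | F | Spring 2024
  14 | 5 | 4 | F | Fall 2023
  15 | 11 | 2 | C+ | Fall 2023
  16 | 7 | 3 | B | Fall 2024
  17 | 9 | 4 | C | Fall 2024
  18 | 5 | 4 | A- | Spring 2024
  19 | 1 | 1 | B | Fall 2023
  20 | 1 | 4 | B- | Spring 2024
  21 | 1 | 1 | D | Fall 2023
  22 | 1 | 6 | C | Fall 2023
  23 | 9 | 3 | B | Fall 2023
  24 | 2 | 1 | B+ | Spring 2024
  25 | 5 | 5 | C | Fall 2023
SELECT year, SUM(gpa) AS sum_gpa FROM students GROUP BY year

Execution result:
year | sum_gpa
2 | 8.59
3 | 16.28
4 | 11.10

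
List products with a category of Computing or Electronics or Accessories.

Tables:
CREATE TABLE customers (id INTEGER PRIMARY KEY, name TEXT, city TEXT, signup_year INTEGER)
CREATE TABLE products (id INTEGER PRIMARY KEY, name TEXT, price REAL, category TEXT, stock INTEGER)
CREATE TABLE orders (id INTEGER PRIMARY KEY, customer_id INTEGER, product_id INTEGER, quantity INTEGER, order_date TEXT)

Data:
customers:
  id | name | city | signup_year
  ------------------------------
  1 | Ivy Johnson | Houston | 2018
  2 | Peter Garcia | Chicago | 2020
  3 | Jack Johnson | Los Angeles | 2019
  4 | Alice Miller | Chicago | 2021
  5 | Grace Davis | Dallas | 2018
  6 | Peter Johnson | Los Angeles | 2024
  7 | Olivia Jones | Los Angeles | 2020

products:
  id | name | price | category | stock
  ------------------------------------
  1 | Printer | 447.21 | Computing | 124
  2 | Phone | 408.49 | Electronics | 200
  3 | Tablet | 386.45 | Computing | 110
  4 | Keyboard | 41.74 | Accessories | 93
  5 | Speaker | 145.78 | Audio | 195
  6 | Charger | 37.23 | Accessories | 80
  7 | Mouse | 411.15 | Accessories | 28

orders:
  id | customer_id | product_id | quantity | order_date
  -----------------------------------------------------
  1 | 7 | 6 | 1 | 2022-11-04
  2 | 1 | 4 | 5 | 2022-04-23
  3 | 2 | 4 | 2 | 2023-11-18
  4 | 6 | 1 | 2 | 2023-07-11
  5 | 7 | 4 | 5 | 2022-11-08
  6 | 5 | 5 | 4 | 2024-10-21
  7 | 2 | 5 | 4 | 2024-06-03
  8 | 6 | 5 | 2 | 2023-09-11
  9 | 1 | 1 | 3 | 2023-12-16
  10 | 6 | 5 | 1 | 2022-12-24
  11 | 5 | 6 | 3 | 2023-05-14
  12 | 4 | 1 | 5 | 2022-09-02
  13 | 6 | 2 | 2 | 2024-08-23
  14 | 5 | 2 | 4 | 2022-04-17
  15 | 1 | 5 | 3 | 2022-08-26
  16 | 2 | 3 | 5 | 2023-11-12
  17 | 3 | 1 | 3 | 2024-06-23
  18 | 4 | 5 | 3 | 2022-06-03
SELECT name, category FROM products WHERE category IN ('Computing', 'Electronics', 'Accessories')

Execution result:
name | category
Printer | Computing
Phone | Electronics
Tablet | Computing
Keyboard | Accessories
Charger | Accessories
Mouse | Accessories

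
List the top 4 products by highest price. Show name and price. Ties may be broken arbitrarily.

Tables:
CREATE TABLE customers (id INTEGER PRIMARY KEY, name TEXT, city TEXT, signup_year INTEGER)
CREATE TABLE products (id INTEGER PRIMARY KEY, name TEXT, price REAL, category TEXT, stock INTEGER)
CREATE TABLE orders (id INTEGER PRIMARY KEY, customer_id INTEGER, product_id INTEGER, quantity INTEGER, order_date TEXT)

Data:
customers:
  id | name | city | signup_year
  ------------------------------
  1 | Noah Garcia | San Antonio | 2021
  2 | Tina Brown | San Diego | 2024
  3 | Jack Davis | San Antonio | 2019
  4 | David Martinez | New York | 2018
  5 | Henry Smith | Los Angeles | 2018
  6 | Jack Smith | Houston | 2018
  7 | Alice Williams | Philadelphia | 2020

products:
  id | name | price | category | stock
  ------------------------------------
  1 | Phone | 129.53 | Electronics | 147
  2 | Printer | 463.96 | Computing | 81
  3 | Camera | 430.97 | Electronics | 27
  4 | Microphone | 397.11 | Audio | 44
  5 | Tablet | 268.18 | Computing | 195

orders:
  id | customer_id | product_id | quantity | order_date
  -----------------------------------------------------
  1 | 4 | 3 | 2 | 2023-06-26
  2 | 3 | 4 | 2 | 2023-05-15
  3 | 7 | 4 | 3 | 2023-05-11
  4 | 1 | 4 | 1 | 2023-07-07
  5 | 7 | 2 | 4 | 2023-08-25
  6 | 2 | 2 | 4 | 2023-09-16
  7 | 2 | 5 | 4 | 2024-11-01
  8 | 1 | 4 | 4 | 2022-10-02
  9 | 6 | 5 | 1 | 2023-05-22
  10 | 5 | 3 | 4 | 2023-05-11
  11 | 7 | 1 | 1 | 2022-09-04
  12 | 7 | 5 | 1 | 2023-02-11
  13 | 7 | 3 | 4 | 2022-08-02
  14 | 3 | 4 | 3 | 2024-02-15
SELECT name, price FROM products ORDER BY price DESC LIMIT 4

Execution result:
name | price
Printer | 463.96
Camera | 430.97
Microphone | 397.11
Tablet | 268.18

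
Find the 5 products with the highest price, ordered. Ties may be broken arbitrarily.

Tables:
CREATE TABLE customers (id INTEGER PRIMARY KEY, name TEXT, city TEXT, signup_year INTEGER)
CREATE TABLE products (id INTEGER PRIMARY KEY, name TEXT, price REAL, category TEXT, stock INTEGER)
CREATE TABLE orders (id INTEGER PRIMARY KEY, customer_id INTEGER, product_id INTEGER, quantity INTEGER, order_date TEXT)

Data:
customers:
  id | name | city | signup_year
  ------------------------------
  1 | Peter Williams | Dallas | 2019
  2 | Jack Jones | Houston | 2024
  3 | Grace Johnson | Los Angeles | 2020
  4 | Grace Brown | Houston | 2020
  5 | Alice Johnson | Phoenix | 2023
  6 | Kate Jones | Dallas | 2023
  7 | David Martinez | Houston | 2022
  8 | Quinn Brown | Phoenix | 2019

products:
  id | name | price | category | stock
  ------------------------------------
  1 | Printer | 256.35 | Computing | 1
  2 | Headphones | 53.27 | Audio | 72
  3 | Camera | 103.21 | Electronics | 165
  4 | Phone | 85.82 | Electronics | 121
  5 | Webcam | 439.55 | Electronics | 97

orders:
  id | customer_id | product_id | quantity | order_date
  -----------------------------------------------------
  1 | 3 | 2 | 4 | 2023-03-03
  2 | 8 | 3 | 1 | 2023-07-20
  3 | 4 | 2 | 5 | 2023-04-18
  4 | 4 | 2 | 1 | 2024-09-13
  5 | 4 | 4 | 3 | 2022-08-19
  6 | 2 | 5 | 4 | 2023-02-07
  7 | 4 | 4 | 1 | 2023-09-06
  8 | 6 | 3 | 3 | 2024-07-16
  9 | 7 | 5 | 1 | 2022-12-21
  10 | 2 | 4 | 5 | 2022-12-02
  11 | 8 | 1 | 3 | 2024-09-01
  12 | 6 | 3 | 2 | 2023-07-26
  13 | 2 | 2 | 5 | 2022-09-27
SELECT name, price FROM products ORDER BY price DESC LIMIT 5

Execution result:
name | price
Webcam | 439.55
Printer | 256.35
Camera | 103.21
Phone | 85.82
Headphones | 53.27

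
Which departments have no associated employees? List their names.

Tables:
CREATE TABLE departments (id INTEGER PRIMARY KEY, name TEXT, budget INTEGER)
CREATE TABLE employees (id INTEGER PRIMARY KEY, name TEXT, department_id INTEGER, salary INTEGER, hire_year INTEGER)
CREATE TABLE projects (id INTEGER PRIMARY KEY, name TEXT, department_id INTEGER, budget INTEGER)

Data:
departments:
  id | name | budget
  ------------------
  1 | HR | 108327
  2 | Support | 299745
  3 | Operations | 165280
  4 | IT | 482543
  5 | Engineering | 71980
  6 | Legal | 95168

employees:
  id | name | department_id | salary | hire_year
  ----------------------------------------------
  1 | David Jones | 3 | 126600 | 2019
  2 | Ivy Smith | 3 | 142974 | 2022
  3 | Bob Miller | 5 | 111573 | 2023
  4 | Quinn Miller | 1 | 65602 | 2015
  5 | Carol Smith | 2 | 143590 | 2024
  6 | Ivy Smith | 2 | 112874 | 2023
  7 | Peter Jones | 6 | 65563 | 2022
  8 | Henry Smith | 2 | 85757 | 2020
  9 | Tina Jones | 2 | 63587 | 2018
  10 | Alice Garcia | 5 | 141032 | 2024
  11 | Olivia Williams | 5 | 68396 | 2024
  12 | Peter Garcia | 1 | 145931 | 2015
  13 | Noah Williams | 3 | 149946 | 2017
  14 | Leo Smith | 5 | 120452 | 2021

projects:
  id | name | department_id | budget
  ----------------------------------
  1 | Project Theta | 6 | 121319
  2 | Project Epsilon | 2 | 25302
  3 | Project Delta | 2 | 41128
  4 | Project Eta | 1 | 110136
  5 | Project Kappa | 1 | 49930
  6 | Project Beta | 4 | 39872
SELECT p.name FROM departments p LEFT JOIN employees c ON c.department_id = p.id WHERE c.id IS NULL

Execution result:
IT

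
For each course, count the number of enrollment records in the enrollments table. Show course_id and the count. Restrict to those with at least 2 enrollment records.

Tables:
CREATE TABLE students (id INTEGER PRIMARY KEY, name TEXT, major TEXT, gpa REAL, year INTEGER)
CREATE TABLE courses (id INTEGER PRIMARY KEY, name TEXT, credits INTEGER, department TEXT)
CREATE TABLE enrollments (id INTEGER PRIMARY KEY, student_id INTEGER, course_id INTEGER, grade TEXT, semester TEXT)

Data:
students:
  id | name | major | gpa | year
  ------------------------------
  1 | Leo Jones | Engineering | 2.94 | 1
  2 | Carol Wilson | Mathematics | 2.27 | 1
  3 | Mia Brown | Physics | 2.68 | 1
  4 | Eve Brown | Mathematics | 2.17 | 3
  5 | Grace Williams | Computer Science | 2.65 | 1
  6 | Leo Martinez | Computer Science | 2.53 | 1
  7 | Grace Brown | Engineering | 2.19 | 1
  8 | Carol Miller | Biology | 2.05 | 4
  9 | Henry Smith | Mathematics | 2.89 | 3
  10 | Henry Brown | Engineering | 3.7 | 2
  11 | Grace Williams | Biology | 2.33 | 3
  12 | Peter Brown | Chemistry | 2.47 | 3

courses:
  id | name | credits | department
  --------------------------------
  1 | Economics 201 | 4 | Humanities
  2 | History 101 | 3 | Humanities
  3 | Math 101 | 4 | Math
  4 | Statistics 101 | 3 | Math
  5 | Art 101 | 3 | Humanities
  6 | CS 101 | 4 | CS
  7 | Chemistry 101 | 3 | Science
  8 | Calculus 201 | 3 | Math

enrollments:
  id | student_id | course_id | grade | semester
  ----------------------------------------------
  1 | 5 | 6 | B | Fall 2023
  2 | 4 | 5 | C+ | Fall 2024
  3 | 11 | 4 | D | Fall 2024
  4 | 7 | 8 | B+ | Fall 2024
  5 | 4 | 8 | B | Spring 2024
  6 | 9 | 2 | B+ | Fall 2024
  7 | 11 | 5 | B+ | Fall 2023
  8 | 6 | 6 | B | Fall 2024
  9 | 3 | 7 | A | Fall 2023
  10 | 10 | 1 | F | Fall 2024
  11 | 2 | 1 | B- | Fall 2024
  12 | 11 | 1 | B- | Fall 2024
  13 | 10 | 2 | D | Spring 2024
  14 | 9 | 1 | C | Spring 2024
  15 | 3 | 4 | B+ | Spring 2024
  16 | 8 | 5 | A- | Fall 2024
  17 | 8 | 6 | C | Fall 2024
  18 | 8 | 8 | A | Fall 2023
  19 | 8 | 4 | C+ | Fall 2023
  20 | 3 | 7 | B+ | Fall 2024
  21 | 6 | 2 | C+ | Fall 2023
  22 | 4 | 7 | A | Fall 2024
SELECT course_id, COUNT(*) AS enrollment_count FROM enrollments GROUP BY course_id HAVING COUNT(*) >= 2

Execution result:
course_id | enrollment_count
1 | 4
2 | 3
4 | 3
5 | 3
6 | 3
7 | 3
8 | 3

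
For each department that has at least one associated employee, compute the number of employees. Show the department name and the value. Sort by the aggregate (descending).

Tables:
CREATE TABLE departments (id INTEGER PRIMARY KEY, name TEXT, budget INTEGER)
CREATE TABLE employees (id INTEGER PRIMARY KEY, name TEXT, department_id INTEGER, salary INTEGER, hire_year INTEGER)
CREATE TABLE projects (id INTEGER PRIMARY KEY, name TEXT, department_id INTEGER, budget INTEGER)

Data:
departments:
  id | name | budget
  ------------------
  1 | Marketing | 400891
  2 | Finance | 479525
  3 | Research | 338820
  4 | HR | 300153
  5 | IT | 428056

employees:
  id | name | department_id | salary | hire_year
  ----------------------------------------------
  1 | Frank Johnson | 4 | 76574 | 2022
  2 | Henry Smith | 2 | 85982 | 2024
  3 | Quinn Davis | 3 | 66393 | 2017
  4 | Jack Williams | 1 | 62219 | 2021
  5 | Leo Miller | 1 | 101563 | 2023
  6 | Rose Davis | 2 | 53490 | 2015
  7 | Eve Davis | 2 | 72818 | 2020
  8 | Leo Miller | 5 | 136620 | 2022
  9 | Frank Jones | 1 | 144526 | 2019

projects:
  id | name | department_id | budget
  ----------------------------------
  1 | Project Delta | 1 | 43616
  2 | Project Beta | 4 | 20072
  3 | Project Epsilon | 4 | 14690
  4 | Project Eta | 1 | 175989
SELECT p.name, COUNT(*) AS n FROM employees c JOIN departments p ON c.department_id = p.id GROUP BY p.id, p.name ORDER BY n DESC

Execution result:
name | n
Marketing | 3
Finance | 3
Research | 1
HR | 1
IT | 1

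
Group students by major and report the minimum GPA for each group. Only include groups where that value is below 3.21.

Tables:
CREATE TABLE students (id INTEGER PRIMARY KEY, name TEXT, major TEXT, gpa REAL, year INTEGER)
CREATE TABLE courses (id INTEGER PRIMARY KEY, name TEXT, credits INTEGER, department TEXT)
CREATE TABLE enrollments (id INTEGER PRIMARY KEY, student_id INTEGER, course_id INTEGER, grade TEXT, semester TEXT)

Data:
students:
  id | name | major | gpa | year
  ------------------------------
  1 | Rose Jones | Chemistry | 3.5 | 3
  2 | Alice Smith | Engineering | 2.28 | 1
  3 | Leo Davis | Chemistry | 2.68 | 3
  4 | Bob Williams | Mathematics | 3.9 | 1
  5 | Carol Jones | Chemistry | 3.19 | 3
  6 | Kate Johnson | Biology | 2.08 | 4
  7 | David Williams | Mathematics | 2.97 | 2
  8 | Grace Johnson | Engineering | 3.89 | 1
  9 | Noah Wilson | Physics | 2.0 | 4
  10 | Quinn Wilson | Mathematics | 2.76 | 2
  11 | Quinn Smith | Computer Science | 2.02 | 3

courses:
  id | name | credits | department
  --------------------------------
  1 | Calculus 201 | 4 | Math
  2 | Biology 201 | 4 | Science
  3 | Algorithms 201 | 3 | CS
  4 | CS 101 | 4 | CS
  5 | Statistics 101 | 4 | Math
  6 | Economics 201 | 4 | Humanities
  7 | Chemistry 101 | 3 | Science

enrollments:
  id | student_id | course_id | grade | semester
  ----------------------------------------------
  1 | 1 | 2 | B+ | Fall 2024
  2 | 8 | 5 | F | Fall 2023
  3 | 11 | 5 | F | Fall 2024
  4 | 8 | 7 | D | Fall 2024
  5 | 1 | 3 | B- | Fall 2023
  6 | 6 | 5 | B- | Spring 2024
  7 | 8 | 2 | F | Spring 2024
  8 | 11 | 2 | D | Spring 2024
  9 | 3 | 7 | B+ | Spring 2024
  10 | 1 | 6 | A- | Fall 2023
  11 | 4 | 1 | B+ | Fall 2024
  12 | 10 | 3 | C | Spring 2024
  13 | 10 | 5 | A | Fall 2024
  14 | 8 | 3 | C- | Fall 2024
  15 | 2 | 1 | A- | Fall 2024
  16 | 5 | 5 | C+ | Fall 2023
SELECT major, MIN(gpa) AS min_gpa FROM students GROUP BY major HAVING MIN(gpa) < 3.21

Execution result:
major | min_gpa
Biology | 2.08
Chemistry | 2.68
Computer Science | 2.02
Engineering | 2.28
Mathematics | 2.76
Physics | 2.00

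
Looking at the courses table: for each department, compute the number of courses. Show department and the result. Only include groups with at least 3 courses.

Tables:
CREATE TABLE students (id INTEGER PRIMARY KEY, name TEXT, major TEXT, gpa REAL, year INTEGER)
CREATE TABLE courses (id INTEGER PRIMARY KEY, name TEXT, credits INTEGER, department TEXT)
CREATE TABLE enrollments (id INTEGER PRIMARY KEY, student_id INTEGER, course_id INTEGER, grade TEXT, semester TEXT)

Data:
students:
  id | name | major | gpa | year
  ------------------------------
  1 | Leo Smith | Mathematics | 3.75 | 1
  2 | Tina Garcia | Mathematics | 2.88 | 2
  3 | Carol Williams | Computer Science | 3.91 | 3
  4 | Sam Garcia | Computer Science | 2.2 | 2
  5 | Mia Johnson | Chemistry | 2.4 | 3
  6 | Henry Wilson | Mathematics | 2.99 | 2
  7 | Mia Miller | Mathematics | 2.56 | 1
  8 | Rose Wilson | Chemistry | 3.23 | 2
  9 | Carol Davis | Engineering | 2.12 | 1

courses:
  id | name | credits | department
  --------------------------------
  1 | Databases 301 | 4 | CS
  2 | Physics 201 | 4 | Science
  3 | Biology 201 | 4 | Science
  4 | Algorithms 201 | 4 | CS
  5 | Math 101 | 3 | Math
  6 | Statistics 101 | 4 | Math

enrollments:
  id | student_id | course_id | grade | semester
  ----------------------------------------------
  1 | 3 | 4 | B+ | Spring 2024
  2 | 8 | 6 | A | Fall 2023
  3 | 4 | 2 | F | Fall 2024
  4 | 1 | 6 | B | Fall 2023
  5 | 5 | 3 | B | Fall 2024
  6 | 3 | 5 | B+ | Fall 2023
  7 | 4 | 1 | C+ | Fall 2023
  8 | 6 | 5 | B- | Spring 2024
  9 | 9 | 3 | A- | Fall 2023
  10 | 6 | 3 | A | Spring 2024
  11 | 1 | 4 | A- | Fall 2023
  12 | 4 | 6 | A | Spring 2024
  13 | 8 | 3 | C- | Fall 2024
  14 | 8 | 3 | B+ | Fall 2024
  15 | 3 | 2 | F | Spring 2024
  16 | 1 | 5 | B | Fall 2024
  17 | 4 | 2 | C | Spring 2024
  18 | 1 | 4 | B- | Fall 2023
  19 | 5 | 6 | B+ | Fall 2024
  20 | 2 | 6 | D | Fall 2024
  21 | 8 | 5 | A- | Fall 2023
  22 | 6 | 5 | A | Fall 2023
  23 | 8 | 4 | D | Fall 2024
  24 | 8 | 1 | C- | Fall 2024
SELECT department, COUNT(*) AS n FROM courses GROUP BY department HAVING COUNT(*) >= 3

Execution result:
(no rows)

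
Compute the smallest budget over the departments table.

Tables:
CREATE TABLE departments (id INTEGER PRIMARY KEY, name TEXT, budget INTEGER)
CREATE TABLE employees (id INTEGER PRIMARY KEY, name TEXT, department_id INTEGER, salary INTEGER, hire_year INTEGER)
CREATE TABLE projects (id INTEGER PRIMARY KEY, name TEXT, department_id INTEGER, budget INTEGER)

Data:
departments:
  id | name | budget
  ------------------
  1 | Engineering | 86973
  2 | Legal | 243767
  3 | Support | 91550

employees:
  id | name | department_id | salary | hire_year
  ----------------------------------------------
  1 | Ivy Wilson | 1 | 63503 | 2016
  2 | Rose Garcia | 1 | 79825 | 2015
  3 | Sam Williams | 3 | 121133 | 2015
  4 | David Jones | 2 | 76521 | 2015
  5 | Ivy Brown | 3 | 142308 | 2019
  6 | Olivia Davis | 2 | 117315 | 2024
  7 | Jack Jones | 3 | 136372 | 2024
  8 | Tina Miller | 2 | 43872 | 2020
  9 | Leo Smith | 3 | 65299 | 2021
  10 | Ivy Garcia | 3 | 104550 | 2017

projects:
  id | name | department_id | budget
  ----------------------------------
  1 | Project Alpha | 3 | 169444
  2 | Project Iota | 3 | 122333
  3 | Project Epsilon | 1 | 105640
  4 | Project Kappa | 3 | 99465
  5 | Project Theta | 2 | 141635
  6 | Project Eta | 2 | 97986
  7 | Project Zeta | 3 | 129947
SELECT MIN(budget) FROM departments

Execution result:
86973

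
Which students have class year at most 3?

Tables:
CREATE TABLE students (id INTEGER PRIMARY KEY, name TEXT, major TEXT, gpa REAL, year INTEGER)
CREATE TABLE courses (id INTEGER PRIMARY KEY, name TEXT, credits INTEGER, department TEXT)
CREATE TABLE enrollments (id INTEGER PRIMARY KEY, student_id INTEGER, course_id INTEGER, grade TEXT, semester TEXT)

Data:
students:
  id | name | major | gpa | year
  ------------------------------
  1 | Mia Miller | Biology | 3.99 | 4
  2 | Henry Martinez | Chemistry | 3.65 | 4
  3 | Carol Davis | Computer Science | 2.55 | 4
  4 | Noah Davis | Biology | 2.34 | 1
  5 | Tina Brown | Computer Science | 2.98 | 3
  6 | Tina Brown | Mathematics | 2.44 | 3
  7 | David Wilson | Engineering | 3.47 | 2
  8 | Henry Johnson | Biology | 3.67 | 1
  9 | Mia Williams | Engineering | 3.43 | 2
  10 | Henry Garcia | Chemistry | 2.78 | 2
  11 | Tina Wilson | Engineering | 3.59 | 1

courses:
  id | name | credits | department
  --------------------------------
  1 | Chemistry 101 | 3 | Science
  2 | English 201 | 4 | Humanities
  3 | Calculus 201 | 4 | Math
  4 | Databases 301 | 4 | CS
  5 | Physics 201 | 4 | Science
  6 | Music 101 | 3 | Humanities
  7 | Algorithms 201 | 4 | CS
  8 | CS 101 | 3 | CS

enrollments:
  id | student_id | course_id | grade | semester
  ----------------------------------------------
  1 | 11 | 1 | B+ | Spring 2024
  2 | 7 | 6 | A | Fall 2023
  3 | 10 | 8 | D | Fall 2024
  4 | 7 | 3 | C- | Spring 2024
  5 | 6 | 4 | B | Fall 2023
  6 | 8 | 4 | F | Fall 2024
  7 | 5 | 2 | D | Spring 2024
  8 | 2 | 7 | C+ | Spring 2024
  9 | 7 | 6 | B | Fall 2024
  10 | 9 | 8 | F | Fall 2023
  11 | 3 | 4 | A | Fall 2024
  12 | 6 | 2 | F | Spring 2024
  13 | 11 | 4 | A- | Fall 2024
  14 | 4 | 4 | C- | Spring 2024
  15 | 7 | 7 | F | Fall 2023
SELECT name, year FROM students WHERE year <= 3

Execution result:
name | year
Noah Davis | 1
Tina Brown | 3
Tina Brown | 3
David Wilson | 2
Henry Johnson | 1
Mia Williams | 2
Henry Garcia | 2
Tina Wilson | 1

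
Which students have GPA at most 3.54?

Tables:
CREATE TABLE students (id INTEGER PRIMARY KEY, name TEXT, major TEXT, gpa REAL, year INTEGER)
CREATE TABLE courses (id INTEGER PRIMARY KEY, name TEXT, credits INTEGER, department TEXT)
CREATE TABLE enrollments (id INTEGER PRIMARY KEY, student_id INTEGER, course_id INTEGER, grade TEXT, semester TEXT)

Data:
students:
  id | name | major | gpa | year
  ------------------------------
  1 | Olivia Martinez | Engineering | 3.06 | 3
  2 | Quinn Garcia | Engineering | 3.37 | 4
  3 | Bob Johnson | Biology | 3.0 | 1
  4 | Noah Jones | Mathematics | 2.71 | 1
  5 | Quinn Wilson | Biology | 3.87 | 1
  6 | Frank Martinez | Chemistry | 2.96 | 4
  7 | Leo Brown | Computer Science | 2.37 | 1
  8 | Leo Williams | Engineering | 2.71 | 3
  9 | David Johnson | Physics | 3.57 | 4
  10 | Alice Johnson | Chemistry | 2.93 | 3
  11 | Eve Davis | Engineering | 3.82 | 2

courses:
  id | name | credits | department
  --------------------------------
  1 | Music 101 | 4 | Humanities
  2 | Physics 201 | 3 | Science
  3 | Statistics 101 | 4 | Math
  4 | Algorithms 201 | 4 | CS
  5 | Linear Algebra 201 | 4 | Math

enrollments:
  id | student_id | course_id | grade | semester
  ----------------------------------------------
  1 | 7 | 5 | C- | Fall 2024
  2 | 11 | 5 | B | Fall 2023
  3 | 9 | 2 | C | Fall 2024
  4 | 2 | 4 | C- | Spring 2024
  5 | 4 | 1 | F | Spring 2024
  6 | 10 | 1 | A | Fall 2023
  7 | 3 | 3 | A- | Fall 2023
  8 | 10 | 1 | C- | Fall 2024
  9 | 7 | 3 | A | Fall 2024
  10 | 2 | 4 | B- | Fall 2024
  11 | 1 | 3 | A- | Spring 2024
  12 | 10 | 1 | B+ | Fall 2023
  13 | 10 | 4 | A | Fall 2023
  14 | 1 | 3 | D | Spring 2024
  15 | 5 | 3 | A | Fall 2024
SELECT name, gpa FROM students WHERE gpa <= 3.54

Execution result:
name | gpa
Olivia Martinez | 3.06
Quinn Garcia | 3.37
Bob Johnson | 3.00
Noah Jones | 2.71
Frank Martinez | 2.96
Leo Brown | 2.37
Leo Williams | 2.71
Alice Johnson | 2.93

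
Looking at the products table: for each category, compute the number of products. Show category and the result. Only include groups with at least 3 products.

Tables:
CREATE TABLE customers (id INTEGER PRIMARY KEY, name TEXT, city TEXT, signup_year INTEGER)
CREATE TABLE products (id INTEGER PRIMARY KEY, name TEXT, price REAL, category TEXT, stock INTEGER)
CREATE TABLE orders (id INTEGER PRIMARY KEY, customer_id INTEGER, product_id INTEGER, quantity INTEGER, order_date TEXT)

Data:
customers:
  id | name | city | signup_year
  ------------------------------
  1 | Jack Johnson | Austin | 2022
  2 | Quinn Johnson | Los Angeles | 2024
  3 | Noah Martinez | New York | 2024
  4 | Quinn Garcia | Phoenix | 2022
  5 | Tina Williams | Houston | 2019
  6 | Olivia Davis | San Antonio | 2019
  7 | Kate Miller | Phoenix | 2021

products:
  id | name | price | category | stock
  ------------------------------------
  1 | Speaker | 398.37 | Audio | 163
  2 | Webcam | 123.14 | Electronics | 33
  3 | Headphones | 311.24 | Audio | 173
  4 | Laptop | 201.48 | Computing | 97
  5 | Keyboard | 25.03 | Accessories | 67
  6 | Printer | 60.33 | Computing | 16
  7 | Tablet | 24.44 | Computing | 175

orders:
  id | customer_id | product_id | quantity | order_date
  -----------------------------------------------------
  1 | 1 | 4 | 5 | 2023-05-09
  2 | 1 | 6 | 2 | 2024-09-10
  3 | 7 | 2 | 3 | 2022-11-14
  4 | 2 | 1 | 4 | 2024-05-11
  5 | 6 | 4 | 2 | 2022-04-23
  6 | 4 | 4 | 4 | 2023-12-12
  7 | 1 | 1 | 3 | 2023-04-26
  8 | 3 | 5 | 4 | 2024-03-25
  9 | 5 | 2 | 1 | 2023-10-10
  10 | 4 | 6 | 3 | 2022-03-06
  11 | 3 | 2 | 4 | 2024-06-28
SELECT category, COUNT(*) AS n FROM products GROUP BY category HAVING COUNT(*) >= 3

Execution result:
category | n
Computing | 3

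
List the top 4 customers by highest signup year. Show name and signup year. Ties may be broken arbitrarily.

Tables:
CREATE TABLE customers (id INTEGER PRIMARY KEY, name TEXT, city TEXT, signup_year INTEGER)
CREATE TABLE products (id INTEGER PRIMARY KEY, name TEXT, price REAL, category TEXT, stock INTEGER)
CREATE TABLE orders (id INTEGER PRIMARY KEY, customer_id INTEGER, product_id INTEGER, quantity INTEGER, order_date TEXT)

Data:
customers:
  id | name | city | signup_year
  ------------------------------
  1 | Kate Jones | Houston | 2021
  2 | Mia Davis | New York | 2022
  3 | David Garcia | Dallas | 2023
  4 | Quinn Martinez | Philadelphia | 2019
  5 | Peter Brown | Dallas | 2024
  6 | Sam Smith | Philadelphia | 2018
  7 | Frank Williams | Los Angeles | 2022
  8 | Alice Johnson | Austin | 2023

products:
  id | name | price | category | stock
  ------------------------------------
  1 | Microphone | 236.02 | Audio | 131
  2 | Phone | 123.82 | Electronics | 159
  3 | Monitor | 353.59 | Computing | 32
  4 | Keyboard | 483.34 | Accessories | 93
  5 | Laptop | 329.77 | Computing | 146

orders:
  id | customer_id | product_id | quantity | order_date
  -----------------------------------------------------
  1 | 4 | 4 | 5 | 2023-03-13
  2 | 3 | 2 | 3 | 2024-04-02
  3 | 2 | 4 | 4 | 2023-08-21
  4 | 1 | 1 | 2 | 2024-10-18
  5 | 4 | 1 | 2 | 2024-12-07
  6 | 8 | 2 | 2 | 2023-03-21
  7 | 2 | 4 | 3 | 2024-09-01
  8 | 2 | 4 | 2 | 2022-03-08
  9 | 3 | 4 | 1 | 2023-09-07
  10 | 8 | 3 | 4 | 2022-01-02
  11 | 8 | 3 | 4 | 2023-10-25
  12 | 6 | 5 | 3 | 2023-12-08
SELECT name, signup_year FROM customers ORDER BY signup_year DESC LIMIT 4

Execution result:
name | signup_year
Peter Brown | 2024
David Garcia | 2023
Alice Johnson | 2023
Mia Davis | 2022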